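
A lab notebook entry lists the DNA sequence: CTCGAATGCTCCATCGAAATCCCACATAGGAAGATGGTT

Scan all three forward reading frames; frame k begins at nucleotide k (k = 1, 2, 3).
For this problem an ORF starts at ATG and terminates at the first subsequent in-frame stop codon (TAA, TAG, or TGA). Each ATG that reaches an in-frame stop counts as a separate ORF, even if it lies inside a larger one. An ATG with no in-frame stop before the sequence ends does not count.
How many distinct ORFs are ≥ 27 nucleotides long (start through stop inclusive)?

Frame 1: CTC GAA TGC TCC ATC GAA ATC CCA CAT AGG AAG ATG GTT — no ATG→stop ORF.
Frame 2: TCG AAT GCT CCA TCG AAA TCC CAC ATA GGA AGA TGG — no ATG→stop ORF.
Frame 3: CGA ATG CTC CAT CGA AAT CCC ACA TAG GAA GAT GGT — ATG at 6, stop TAG at 27 → 24 nt.
No ORF reaches 27 nucleotides. Count = 0.

0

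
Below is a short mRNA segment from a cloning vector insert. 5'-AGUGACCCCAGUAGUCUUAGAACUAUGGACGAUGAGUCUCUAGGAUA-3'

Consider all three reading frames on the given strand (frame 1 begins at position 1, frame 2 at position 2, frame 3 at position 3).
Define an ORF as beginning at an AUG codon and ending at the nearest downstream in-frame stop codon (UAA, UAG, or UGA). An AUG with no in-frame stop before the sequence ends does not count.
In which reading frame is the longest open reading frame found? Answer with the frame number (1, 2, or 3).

Frame 1: AGU GAC CCC AGU AGU CUU AGA ACU AUG GAC GAU GAG UCU CUA GGA — no AUG→stop ORF.
Frame 2: GUG ACC CCA GUA GUC UUA GAA CUA UGG ACG AUG AGU CUC UAG GAU — AUG at 32, stop UAG at 41 → 12 nt.
Frame 3: UGA CCC CAG UAG UCU UAG AAC UAU GGA CGA UGA GUC UCU AGG AUA — no AUG→stop ORF.
Longest ORF is 12 nt in frame 2 (positions 32–43).

2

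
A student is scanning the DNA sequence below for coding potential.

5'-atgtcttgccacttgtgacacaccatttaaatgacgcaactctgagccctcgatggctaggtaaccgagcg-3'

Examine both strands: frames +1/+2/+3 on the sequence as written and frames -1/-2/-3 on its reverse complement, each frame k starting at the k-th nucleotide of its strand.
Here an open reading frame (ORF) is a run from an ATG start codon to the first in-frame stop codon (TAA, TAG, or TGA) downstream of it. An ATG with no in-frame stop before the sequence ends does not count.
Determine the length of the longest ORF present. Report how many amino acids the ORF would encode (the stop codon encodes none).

5

Reverse complement (5'→3'): CGCTCGGTTACCTAGCCATCGAGGGCTCAGAGTTGCGTCATTTAAATGGTGTGTCACAAGTGGCAAGACAT
Frame +1: ATG TCT TGC CAC TTG TGA CAC ACC ATT TAA ATG ACG CAA CTC TGA GCC CTC GAT GGC TAG GTA ACC GAG — ATG at 1, stop TGA at 16 → 18 nt; ATG at 31, stop TGA at 43 → 15 nt.
Frame +2: TGT CTT GCC ACT TGT GAC ACA CCA TTT AAA TGA CGC AAC TCT GAG CCC TCG ATG GCT AGG TAA CCG AGC — ATG at 53, stop TAA at 62 → 12 nt.
Frame +3: GTC TTG CCA CTT GTG ACA CAC CAT TTA AAT GAC GCA ACT CTG AGC CCT CGA TGG CTA GGT AAC CGA GCG — no ATG→stop ORF.
Frame -1: CGC TCG GTT ACC TAG CCA TCG AGG GCT CAG AGT TGC GTC ATT TAA ATG GTG TGT CAC AAG TGG CAA GAC — no ATG→stop ORF.
Frame -2: GCT CGG TTA CCT AGC CAT CGA GGG CTC AGA GTT GCG TCA TTT AAA TGG TGT GTC ACA AGT GGC AAG ACA — no ATG→stop ORF.
Frame -3: CTC GGT TAC CTA GCC ATC GAG GGC TCA GAG TTG CGT CAT TTA AAT GGT GTG TCA CAA GTG GCA AGA CAT — no ATG→stop ORF.
Longest: frame +1, positions 1–18, 18 nt = 6 codons = 5 aa. → 5 amino acids.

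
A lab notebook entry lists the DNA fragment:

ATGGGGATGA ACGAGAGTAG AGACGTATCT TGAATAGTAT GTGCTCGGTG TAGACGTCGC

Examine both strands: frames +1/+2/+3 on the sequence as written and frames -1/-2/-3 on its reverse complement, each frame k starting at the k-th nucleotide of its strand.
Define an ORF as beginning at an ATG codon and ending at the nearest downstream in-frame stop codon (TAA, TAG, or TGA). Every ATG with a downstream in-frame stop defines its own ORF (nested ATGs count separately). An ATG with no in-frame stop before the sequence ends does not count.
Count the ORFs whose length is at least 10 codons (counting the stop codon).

1

Reverse complement (5'→3'): GCGACGTCTACACCGAGCACATACTATTCAAGATACGTCTCTACTCTCGTTCATCCCCAT
Frame +1: ATG GGG ATG AAC GAG AGT AGA GAC GTA TCT TGA ATA GTA TGT GCT CGG TGT AGA CGT CGC — ATG at 1, stop TGA at 31 → 33 nt; ATG at 7, stop TGA at 31 → 27 nt.
Frame +2: TGG GGA TGA ACG AGA GTA GAG ACG TAT CTT GAA TAG TAT GTG CTC GGT GTA GAC GTC — no ATG→stop ORF.
Frame +3: GGG GAT GAA CGA GAG TAG AGA CGT ATC TTG AAT AGT ATG TGC TCG GTG TAG ACG TCG — ATG at 39, stop TAG at 51 → 15 nt.
Frame -1: GCG ACG TCT ACA CCG AGC ACA TAC TAT TCA AGA TAC GTC TCT ACT CTC GTT CAT CCC CAT — no ATG→stop ORF.
Frame -2: CGA CGT CTA CAC CGA GCA CAT ACT ATT CAA GAT ACG TCT CTA CTC TCG TTC ATC CCC — no ATG→stop ORF.
Frame -3: GAC GTC TAC ACC GAG CAC ATA CTA TTC AAG ATA CGT CTC TAC TCT CGT TCA TCC CCA — no ATG→stop ORF.
ORFs ≥ 10 codons: frame +1 1–33 (11 codons). Count = 1.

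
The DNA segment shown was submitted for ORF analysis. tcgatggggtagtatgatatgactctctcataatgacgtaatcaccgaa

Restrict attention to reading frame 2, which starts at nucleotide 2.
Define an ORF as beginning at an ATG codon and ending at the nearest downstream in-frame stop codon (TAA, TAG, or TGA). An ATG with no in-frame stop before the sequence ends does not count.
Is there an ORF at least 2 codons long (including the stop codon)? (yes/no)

yes

Frame 2: CGA TGG GGT AGT ATG ATA TGA CTC TCT CAT AAT GAC GTA ATC ACC GAA — ATG at 14, stop TGA at 20 → 9 nt.
Frame 2 has an ORF of 3 codons (positions 14–22) ≥ 2, so yes.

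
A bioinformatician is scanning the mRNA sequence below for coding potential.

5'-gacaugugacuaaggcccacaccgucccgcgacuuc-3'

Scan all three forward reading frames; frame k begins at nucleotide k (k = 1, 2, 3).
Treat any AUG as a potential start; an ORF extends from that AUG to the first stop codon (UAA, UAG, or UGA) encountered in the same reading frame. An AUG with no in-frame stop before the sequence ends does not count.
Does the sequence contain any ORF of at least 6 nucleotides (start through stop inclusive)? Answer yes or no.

yes

Frame 1: GAC AUG UGA CUA AGG CCC ACA CCG UCC CGC GAC UUC — AUG at 4, stop UGA at 7 → 6 nt.
Frame 2: ACA UGU GAC UAA GGC CCA CAC CGU CCC GCG ACU — no AUG→stop ORF.
Frame 3: CAU GUG ACU AAG GCC CAC ACC GUC CCG CGA CUU — no AUG→stop ORF.
Frame 1 has an ORF of 6 nucleotides (positions 4–9) ≥ 6, so yes.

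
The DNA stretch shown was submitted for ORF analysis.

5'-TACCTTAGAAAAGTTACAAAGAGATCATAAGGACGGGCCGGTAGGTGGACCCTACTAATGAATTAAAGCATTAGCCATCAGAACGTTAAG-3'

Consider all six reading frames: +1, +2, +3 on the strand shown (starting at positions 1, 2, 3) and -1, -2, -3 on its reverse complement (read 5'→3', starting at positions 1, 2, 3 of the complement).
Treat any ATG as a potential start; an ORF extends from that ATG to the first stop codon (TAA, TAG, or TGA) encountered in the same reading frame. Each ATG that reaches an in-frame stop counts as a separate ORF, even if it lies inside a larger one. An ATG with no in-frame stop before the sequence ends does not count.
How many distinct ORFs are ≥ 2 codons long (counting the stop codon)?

Reverse complement (5'→3'): CTTAACGTTCTGATGGCTAATGCTTTAATTCATTAGTAGGGTCCACCTACCGGCCCGTCCTTATGATCTCTTTGTAACTTTTCTAAGGTA
Frame +1: TAC CTT AGA AAA GTT ACA AAG AGA TCA TAA GGA CGG GCC GGT AGG TGG ACC CTA CTA ATG AAT TAA AGC ATT AGC CAT CAG AAC GTT AAG — ATG at 58, stop TAA at 64 → 9 nt.
Frame +2: ACC TTA GAA AAG TTA CAA AGA GAT CAT AAG GAC GGG CCG GTA GGT GGA CCC TAC TAA TGA ATT AAA GCA TTA GCC ATC AGA ACG TTA — no ATG→stop ORF.
Frame +3: CCT TAG AAA AGT TAC AAA GAG ATC ATA AGG ACG GGC CGG TAG GTG GAC CCT ACT AAT GAA TTA AAG CAT TAG CCA TCA GAA CGT TAA — no ATG→stop ORF.
Frame -1: CTT AAC GTT CTG ATG GCT AAT GCT TTA ATT CAT TAG TAG GGT CCA CCT ACC GGC CCG TCC TTA TGA TCT CTT TGT AAC TTT TCT AAG GTA — ATG at 13, stop TAG at 34 → 24 nt.
Frame -2: TTA ACG TTC TGA TGG CTA ATG CTT TAA TTC ATT AGT AGG GTC CAC CTA CCG GCC CGT CCT TAT GAT CTC TTT GTA ACT TTT CTA AGG — ATG at 20, stop TAA at 26 → 9 nt.
Frame -3: TAA CGT TCT GAT GGC TAA TGC TTT AAT TCA TTA GTA GGG TCC ACC TAC CGG CCC GTC CTT ATG ATC TCT TTG TAA CTT TTC TAA GGT — ATG at 63, stop TAA at 75 → 15 nt.
ORFs ≥ 2 codons: frame +1 58–66 (3 codons), frame -1 13–36 (8 codons), frame -2 20–28 (3 codons), frame -3 63–77 (5 codons). Count = 4.

4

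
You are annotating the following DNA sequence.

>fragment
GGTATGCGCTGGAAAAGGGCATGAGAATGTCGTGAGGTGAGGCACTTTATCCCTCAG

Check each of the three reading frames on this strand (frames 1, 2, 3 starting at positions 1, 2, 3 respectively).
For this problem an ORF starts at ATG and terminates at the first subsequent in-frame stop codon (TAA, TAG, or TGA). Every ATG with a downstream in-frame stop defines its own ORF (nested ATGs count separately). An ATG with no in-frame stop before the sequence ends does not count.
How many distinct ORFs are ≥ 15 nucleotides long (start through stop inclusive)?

2

Frame 1: GGT ATG CGC TGG AAA AGG GCA TGA GAA TGT CGT GAG GTG AGG CAC TTT ATC CCT CAG — ATG at 4, stop TGA at 22 → 21 nt.
Frame 2: GTA TGC GCT GGA AAA GGG CAT GAG AAT GTC GTG AGG TGA GGC ACT TTA TCC CTC — no ATG→stop ORF.
Frame 3: TAT GCG CTG GAA AAG GGC ATG AGA ATG TCG TGA GGT GAG GCA CTT TAT CCC TCA — ATG at 21, stop TGA at 33 → 15 nt; ATG at 27, stop TGA at 33 → 9 nt.
ORFs ≥ 15 nucleotides: frame 1 4–24 (21 nucleotides), frame 3 21–35 (15 nucleotides). Count = 2.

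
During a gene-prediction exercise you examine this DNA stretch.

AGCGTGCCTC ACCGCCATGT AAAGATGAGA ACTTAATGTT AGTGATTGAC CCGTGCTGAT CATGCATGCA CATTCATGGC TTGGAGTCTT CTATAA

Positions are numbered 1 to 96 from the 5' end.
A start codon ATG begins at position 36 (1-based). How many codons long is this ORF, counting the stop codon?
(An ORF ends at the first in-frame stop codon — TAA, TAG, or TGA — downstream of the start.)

8

Codons from position 36: ATG (36–38), TTA (39–41), GTG (42–44), ATT (45–47), GAC (48–50), CCG (51–53), TGC (54–56), TGA (57–59).
TGA is the first in-frame stop; that's 8 codons including the stop.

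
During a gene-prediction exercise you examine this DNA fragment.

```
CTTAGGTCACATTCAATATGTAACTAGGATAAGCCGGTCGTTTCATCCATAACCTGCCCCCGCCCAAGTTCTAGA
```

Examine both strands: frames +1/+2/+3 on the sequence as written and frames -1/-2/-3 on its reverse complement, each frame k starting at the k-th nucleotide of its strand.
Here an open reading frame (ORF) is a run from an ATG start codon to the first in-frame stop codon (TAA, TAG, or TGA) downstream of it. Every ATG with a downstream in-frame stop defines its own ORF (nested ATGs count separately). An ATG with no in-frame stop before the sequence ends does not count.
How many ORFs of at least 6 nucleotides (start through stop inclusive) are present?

Reverse complement (5'→3'): TCTAGAACTTGGGCGGGGGCAGGTTATGGATGAAACGACCGGCTTATCCTAGTTACATATTGAATGTGACCTAAG
Frame +1: CTT AGG TCA CAT TCA ATA TGT AAC TAG GAT AAG CCG GTC GTT TCA TCC ATA ACC TGC CCC CGC CCA AGT TCT AGA — no ATG→stop ORF.
Frame +2: TTA GGT CAC ATT CAA TAT GTA ACT AGG ATA AGC CGG TCG TTT CAT CCA TAA CCT GCC CCC GCC CAA GTT CTA — no ATG→stop ORF.
Frame +3: TAG GTC ACA TTC AAT ATG TAA CTA GGA TAA GCC GGT CGT TTC ATC CAT AAC CTG CCC CCG CCC AAG TTC TAG — ATG at 18, stop TAA at 21 → 6 nt.
Frame -1: TCT AGA ACT TGG GCG GGG GCA GGT TAT GGA TGA AAC GAC CGG CTT ATC CTA GTT ACA TAT TGA ATG TGA CCT AAG — ATG at 64, stop TGA at 67 → 6 nt.
Frame -2: CTA GAA CTT GGG CGG GGG CAG GTT ATG GAT GAA ACG ACC GGC TTA TCC TAG TTA CAT ATT GAA TGT GAC CTA — ATG at 26, stop TAG at 50 → 27 nt.
Frame -3: TAG AAC TTG GGC GGG GGC AGG TTA TGG ATG AAA CGA CCG GCT TAT CCT AGT TAC ATA TTG AAT GTG ACC TAA — ATG at 30, stop TAA at 72 → 45 nt.
ORFs ≥ 6 nucleotides: frame +3 18–23 (6 nucleotides), frame -1 64–69 (6 nucleotides), frame -2 26–52 (27 nucleotides), frame -3 30–74 (45 nucleotides). Count = 4.

4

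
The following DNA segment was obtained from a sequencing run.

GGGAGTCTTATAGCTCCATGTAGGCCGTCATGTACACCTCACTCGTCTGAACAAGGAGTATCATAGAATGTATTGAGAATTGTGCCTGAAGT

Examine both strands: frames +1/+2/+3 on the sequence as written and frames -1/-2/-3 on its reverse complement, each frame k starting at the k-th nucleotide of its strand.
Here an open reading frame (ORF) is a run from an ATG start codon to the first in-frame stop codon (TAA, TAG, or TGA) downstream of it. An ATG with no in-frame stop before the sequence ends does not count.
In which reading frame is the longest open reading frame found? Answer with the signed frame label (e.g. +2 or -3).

-2

Reverse complement (5'→3'): ACTTCAGGCACAATTCTCAATACATTCTATGATACTCCTTGTTCAGACGAGTGAGGTGTACATGACGGCCTACATGGAGCTATAAGACTCCC
Frame +1: GGG AGT CTT ATA GCT CCA TGT AGG CCG TCA TGT ACA CCT CAC TCG TCT GAA CAA GGA GTA TCA TAG AAT GTA TTG AGA ATT GTG CCT GAA — no ATG→stop ORF.
Frame +2: GGA GTC TTA TAG CTC CAT GTA GGC CGT CAT GTA CAC CTC ACT CGT CTG AAC AAG GAG TAT CAT AGA ATG TAT TGA GAA TTG TGC CTG AAG — ATG at 68, stop TGA at 74 → 9 nt.
Frame +3: GAG TCT TAT AGC TCC ATG TAG GCC GTC ATG TAC ACC TCA CTC GTC TGA ACA AGG AGT ATC ATA GAA TGT ATT GAG AAT TGT GCC TGA AGT — ATG at 18, stop TAG at 21 → 6 nt; ATG at 30, stop TGA at 48 → 21 nt.
Frame -1: ACT TCA GGC ACA ATT CTC AAT ACA TTC TAT GAT ACT CCT TGT TCA GAC GAG TGA GGT GTA CAT GAC GGC CTA CAT GGA GCT ATA AGA CTC — no ATG→stop ORF.
Frame -2: CTT CAG GCA CAA TTC TCA ATA CAT TCT ATG ATA CTC CTT GTT CAG ACG AGT GAG GTG TAC ATG ACG GCC TAC ATG GAG CTA TAA GAC TCC — ATG at 29, stop TAA at 83 → 57 nt; ATG at 62, stop TAA at 83 → 24 nt; ATG at 74, stop TAA at 83 → 12 nt.
Frame -3: TTC AGG CAC AAT TCT CAA TAC ATT CTA TGA TAC TCC TTG TTC AGA CGA GTG AGG TGT ACA TGA CGG CCT ACA TGG AGC TAT AAG ACT CCC — no ATG→stop ORF.
Longest ORF is 57 nt in frame -2 (positions 29–85).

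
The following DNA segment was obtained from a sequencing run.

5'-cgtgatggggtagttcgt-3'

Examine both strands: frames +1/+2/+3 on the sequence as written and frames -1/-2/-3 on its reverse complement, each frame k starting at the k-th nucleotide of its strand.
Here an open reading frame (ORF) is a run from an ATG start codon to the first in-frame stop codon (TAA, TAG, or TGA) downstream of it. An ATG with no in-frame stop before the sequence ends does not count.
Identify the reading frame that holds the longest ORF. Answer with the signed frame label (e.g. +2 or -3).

+2

Reverse complement (5'→3'): ACGAACTACCCCATCACG
Frame +1: CGT GAT GGG GTA GTT CGT — no ATG→stop ORF.
Frame +2: GTG ATG GGG TAG TTC — ATG at 5, stop TAG at 11 → 9 nt.
Frame +3: TGA TGG GGT AGT TCG — no ATG→stop ORF.
Frame -1: ACG AAC TAC CCC ATC ACG — no ATG→stop ORF.
Frame -2: CGA ACT ACC CCA TCA — no ATG→stop ORF.
Frame -3: GAA CTA CCC CAT CAC — no ATG→stop ORF.
Longest ORF is 9 nt in frame +2 (positions 5–13).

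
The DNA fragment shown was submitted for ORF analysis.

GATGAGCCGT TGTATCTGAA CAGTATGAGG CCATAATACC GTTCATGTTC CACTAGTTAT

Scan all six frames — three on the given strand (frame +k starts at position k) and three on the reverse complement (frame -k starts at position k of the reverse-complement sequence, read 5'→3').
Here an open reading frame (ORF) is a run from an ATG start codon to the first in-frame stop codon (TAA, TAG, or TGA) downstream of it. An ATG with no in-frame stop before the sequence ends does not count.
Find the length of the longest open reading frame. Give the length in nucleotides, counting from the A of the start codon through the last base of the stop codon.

Reverse complement (5'→3'): ATAACTAGTGGAACATGAACGGTATTATGGCCTCATACTGTTCAGATACAACGGCTCATC
Frame +1: GAT GAG CCG TTG TAT CTG AAC AGT ATG AGG CCA TAA TAC CGT TCA TGT TCC ACT AGT TAT — ATG at 25, stop TAA at 34 → 12 nt.
Frame +2: ATG AGC CGT TGT ATC TGA ACA GTA TGA GGC CAT AAT ACC GTT CAT GTT CCA CTA GTT — ATG at 2, stop TGA at 17 → 18 nt.
Frame +3: TGA GCC GTT GTA TCT GAA CAG TAT GAG GCC ATA ATA CCG TTC ATG TTC CAC TAG TTA — ATG at 45, stop TAG at 54 → 12 nt.
Frame -1: ATA ACT AGT GGA ACA TGA ACG GTA TTA TGG CCT CAT ACT GTT CAG ATA CAA CGG CTC ATC — no ATG→stop ORF.
Frame -2: TAA CTA GTG GAA CAT GAA CGG TAT TAT GGC CTC ATA CTG TTC AGA TAC AAC GGC TCA — no ATG→stop ORF.
Frame -3: AAC TAG TGG AAC ATG AAC GGT ATT ATG GCC TCA TAC TGT TCA GAT ACA ACG GCT CAT — no ATG→stop ORF.
Longest: frame +2, positions 2–19, 18 nt = 6 codons = 5 aa. → 18 nucleotides.

18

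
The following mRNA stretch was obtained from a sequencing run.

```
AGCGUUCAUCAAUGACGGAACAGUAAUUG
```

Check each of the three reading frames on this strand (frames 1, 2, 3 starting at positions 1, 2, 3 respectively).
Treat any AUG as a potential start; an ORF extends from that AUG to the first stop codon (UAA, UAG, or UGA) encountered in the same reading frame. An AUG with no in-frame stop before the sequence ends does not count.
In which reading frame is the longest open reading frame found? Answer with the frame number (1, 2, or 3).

3

Frame 1: AGC GUU CAU CAA UGA CGG AAC AGU AAU — no AUG→stop ORF.
Frame 2: GCG UUC AUC AAU GAC GGA ACA GUA AUU — no AUG→stop ORF.
Frame 3: CGU UCA UCA AUG ACG GAA CAG UAA UUG — AUG at 12, stop UAA at 24 → 15 nt.
Longest ORF is 15 nt in frame 3 (positions 12–26).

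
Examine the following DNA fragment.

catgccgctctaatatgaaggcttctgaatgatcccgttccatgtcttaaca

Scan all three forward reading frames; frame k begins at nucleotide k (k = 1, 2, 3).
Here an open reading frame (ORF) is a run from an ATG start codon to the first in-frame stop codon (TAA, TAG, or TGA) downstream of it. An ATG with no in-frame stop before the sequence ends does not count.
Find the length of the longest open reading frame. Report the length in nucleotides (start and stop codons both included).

18

Frame 1: CAT GCC GCT CTA ATA TGA AGG CTT CTG AAT GAT CCC GTT CCA TGT CTT AAC — no ATG→stop ORF.
Frame 2: ATG CCG CTC TAA TAT GAA GGC TTC TGA ATG ATC CCG TTC CAT GTC TTA ACA — ATG at 2, stop TAA at 11 → 12 nt.
Frame 3: TGC CGC TCT AAT ATG AAG GCT TCT GAA TGA TCC CGT TCC ATG TCT TAA — ATG at 15, stop TGA at 30 → 18 nt; ATG at 42, stop TAA at 48 → 9 nt.
Longest: frame 3, positions 15–32, 18 nt = 6 codons = 5 aa. → 18 nucleotides.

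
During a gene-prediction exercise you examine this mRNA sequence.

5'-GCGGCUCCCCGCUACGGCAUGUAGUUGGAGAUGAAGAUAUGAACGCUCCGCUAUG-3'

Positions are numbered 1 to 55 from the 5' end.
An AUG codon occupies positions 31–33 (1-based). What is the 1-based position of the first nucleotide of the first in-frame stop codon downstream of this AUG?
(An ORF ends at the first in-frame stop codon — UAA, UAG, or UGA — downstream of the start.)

40

Codons from position 31: AUG (31–33), AAG (34–36), AUA (37–39), UGA (40–42).
UGA is a stop codon; it begins at position 40.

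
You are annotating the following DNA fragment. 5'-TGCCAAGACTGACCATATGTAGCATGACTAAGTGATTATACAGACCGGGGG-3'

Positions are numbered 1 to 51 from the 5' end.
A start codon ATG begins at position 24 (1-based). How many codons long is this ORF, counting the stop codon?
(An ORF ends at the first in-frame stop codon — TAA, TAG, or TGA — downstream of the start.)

4

Codons from position 24: ATG (24–26), ACT (27–29), AAG (30–32), TGA (33–35).
TGA is the first in-frame stop; that's 4 codons including the stop.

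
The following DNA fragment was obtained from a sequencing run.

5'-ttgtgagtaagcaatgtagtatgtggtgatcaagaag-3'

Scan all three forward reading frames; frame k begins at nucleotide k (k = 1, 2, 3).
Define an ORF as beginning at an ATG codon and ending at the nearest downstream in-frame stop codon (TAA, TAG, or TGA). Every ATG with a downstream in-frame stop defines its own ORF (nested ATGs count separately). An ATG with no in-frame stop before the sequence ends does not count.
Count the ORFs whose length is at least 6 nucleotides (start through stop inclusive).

2

Frame 1: TTG TGA GTA AGC AAT GTA GTA TGT GGT GAT CAA GAA — no ATG→stop ORF.
Frame 2: TGT GAG TAA GCA ATG TAG TAT GTG GTG ATC AAG AAG — ATG at 14, stop TAG at 17 → 6 nt.
Frame 3: GTG AGT AAG CAA TGT AGT ATG TGG TGA TCA AGA — ATG at 21, stop TGA at 27 → 9 nt.
ORFs ≥ 6 nucleotides: frame 2 14–19 (6 nucleotides), frame 3 21–29 (9 nucleotides). Count = 2.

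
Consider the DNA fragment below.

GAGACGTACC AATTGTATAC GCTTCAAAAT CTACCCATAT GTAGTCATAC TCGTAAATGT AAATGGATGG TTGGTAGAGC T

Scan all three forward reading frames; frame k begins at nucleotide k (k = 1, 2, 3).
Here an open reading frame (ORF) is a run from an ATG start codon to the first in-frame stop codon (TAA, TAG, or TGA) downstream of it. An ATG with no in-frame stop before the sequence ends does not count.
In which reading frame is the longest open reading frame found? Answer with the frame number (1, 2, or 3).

Frame 1: GAG ACG TAC CAA TTG TAT ACG CTT CAA AAT CTA CCC ATA TGT AGT CAT ACT CGT AAA TGT AAA TGG ATG GTT GGT AGA GCT — no ATG→stop ORF.
Frame 2: AGA CGT ACC AAT TGT ATA CGC TTC AAA ATC TAC CCA TAT GTA GTC ATA CTC GTA AAT GTA AAT GGA TGG TTG GTA GAG — no ATG→stop ORF.
Frame 3: GAC GTA CCA ATT GTA TAC GCT TCA AAA TCT ACC CAT ATG TAG TCA TAC TCG TAA ATG TAA ATG GAT GGT TGG TAG AGC — ATG at 39, stop TAG at 42 → 6 nt; ATG at 57, stop TAA at 60 → 6 nt; ATG at 63, stop TAG at 75 → 15 nt.
Longest ORF is 15 nt in frame 3 (positions 63–77).

3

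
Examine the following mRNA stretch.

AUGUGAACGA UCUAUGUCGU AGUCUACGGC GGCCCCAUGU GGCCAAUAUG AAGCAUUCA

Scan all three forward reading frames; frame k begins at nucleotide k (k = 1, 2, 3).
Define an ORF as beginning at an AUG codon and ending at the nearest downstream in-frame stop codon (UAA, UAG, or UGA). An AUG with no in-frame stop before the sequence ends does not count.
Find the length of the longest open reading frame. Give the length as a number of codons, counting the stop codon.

Frame 1: AUG UGA ACG AUC UAU GUC GUA GUC UAC GGC GGC CCC AUG UGG CCA AUA UGA AGC AUU — AUG at 1, stop UGA at 4 → 6 nt; AUG at 37, stop UGA at 49 → 15 nt.
Frame 2: UGU GAA CGA UCU AUG UCG UAG UCU ACG GCG GCC CCA UGU GGC CAA UAU GAA GCA UUC — AUG at 14, stop UAG at 20 → 9 nt.
Frame 3: GUG AAC GAU CUA UGU CGU AGU CUA CGG CGG CCC CAU GUG GCC AAU AUG AAG CAU UCA — no AUG→stop ORF.
Longest: frame 1, positions 37–51, 15 nt = 5 codons = 4 aa. → 5 codons.

5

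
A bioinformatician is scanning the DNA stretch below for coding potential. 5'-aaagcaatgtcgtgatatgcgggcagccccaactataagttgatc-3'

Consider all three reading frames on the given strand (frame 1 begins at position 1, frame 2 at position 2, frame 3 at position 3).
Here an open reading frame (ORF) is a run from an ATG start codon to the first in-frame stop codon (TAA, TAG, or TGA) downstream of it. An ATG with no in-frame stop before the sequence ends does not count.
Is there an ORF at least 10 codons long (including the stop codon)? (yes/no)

no

Frame 1: AAA GCA ATG TCG TGA TAT GCG GGC AGC CCC AAC TAT AAG TTG ATC — ATG at 7, stop TGA at 13 → 9 nt.
Frame 2: AAG CAA TGT CGT GAT ATG CGG GCA GCC CCA ACT ATA AGT TGA — ATG at 17, stop TGA at 41 → 27 nt.
Frame 3: AGC AAT GTC GTG ATA TGC GGG CAG CCC CAA CTA TAA GTT GAT — no ATG→stop ORF.
Largest ORF found is 9 codons < 10, so no.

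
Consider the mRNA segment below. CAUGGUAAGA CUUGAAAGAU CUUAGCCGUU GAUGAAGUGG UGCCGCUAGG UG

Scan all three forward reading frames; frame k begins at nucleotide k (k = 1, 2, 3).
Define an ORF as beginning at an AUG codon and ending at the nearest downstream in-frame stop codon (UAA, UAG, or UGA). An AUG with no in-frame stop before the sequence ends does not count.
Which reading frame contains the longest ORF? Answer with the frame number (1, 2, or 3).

2

Frame 1: CAU GGU AAG ACU UGA AAG AUC UUA GCC GUU GAU GAA GUG GUG CCG CUA GGU — no AUG→stop ORF.
Frame 2: AUG GUA AGA CUU GAA AGA UCU UAG CCG UUG AUG AAG UGG UGC CGC UAG GUG — AUG at 2, stop UAG at 23 → 24 nt; AUG at 32, stop UAG at 47 → 18 nt.
Frame 3: UGG UAA GAC UUG AAA GAU CUU AGC CGU UGA UGA AGU GGU GCC GCU AGG — no AUG→stop ORF.
Longest ORF is 24 nt in frame 2 (positions 2–25).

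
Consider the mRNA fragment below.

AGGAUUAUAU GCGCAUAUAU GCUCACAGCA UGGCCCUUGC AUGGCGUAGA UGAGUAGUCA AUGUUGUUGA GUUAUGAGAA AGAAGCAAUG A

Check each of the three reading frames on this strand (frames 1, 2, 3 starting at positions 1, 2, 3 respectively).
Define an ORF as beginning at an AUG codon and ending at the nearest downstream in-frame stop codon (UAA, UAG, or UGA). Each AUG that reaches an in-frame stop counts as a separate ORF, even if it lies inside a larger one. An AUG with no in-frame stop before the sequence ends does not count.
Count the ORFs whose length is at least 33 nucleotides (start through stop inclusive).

2

Frame 1: AGG AUU AUA UGC GCA UAU AUG CUC ACA GCA UGG CCC UUG CAU GGC GUA GAU GAG UAG UCA AUG UUG UUG AGU UAU GAG AAA GAA GCA AUG — AUG at 19, stop UAG at 55 → 39 nt.
Frame 2: GGA UUA UAU GCG CAU AUA UGC UCA CAG CAU GGC CCU UGC AUG GCG UAG AUG AGU AGU CAA UGU UGU UGA GUU AUG AGA AAG AAG CAA UGA — AUG at 41, stop UAG at 47 → 9 nt; AUG at 50, stop UGA at 68 → 21 nt; AUG at 74, stop UGA at 89 → 18 nt.
Frame 3: GAU UAU AUG CGC AUA UAU GCU CAC AGC AUG GCC CUU GCA UGG CGU AGA UGA GUA GUC AAU GUU GUU GAG UUA UGA GAA AGA AGC AAU — AUG at 9, stop UGA at 51 → 45 nt; AUG at 30, stop UGA at 51 → 24 nt.
ORFs ≥ 33 nucleotides: frame 1 19–57 (39 nucleotides), frame 3 9–53 (45 nucleotides). Count = 2.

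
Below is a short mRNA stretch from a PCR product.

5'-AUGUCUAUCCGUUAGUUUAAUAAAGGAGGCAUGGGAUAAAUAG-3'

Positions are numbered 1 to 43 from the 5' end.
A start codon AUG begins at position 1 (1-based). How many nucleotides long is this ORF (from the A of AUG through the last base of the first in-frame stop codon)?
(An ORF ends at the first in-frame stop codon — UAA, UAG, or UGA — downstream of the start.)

15

Codons from position 1: AUG (1–3), UCU (4–6), AUC (7–9), CGU (10–12), UAG (13–15).
UAG is the first in-frame stop; ORF spans 1–15, 15 nucleotides.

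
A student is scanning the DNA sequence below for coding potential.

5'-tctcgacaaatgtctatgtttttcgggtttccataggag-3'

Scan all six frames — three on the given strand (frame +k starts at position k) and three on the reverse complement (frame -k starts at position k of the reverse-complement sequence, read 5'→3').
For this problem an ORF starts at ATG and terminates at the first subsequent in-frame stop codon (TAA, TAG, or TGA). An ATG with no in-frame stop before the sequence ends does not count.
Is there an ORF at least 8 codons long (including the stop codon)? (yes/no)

yes

Reverse complement (5'→3'): CTCCTATGGAAACCCGAAAAACATAGACATTTGTCGAGA
Frame +1: TCT CGA CAA ATG TCT ATG TTT TTC GGG TTT CCA TAG GAG — ATG at 10, stop TAG at 34 → 27 nt; ATG at 16, stop TAG at 34 → 21 nt.
Frame +2: CTC GAC AAA TGT CTA TGT TTT TCG GGT TTC CAT AGG — no ATG→stop ORF.
Frame +3: TCG ACA AAT GTC TAT GTT TTT CGG GTT TCC ATA GGA — no ATG→stop ORF.
Frame -1: CTC CTA TGG AAA CCC GAA AAA CAT AGA CAT TTG TCG AGA — no ATG→stop ORF.
Frame -2: TCC TAT GGA AAC CCG AAA AAC ATA GAC ATT TGT CGA — no ATG→stop ORF.
Frame -3: CCT ATG GAA ACC CGA AAA ACA TAG ACA TTT GTC GAG — ATG at 6, stop TAG at 24 → 21 nt.
Frame +1 has an ORF of 9 codons (positions 10–36) ≥ 8, so yes.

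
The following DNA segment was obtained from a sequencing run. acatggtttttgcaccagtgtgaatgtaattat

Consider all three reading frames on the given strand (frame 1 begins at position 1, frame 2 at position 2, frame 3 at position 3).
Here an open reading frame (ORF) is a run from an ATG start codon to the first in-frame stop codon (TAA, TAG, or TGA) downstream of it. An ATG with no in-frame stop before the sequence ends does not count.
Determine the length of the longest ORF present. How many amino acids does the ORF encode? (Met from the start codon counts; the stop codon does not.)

Frame 1: ACA TGG TTT TTG CAC CAG TGT GAA TGT AAT TAT — no ATG→stop ORF.
Frame 2: CAT GGT TTT TGC ACC AGT GTG AAT GTA ATT — no ATG→stop ORF.
Frame 3: ATG GTT TTT GCA CCA GTG TGA ATG TAA TTA — ATG at 3, stop TGA at 21 → 21 nt; ATG at 24, stop TAA at 27 → 6 nt.
Longest: frame 3, positions 3–23, 21 nt = 7 codons = 6 aa. → 6 amino acids.

6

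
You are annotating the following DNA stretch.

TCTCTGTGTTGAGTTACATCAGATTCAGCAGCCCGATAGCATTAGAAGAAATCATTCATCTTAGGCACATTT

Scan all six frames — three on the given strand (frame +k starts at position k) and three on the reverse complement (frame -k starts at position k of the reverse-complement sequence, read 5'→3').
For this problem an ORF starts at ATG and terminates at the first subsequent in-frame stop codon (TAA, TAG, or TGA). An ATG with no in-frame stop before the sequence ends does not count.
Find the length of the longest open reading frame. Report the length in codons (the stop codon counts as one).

Reverse complement (5'→3'): AAATGTGCCTAAGATGAATGATTTCTTCTAATGCTATCGGGCTGCTGAATCTGATGTAACTCAACACAGAGA
Frame +1: TCT CTG TGT TGA GTT ACA TCA GAT TCA GCA GCC CGA TAG CAT TAG AAG AAA TCA TTC ATC TTA GGC ACA TTT — no ATG→stop ORF.
Frame +2: CTC TGT GTT GAG TTA CAT CAG ATT CAG CAG CCC GAT AGC ATT AGA AGA AAT CAT TCA TCT TAG GCA CAT — no ATG→stop ORF.
Frame +3: TCT GTG TTG AGT TAC ATC AGA TTC AGC AGC CCG ATA GCA TTA GAA GAA ATC ATT CAT CTT AGG CAC ATT — no ATG→stop ORF.
Frame -1: AAA TGT GCC TAA GAT GAA TGA TTT CTT CTA ATG CTA TCG GGC TGC TGA ATC TGA TGT AAC TCA ACA CAG AGA — ATG at 31, stop TGA at 46 → 18 nt.
Frame -2: AAT GTG CCT AAG ATG AAT GAT TTC TTC TAA TGC TAT CGG GCT GCT GAA TCT GAT GTA ACT CAA CAC AGA — ATG at 14, stop TAA at 29 → 18 nt.
Frame -3: ATG TGC CTA AGA TGA ATG ATT TCT TCT AAT GCT ATC GGG CTG CTG AAT CTG ATG TAA CTC AAC ACA GAG — ATG at 3, stop TGA at 15 → 15 nt; ATG at 18, stop TAA at 57 → 42 nt; ATG at 54, stop TAA at 57 → 6 nt.
Longest: frame -3, positions 18–59, 42 nt = 14 codons = 13 aa. → 14 codons.

14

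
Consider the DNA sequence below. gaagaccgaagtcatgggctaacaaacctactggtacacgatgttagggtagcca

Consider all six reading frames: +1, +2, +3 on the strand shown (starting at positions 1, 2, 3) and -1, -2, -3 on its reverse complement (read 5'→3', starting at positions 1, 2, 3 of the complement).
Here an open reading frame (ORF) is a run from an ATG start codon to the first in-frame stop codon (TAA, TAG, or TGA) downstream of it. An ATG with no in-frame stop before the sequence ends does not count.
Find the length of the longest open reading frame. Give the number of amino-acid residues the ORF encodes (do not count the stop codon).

3

Reverse complement (5'→3'): TGGCTACCCTAACATCGTGTACCAGTAGGTTTGTTAGCCCATGACTTCGGTCTTC
Frame +1: GAA GAC CGA AGT CAT GGG CTA ACA AAC CTA CTG GTA CAC GAT GTT AGG GTA GCC — no ATG→stop ORF.
Frame +2: AAG ACC GAA GTC ATG GGC TAA CAA ACC TAC TGG TAC ACG ATG TTA GGG TAG CCA — ATG at 14, stop TAA at 20 → 9 nt; ATG at 41, stop TAG at 50 → 12 nt.
Frame +3: AGA CCG AAG TCA TGG GCT AAC AAA CCT ACT GGT ACA CGA TGT TAG GGT AGC — no ATG→stop ORF.
Frame -1: TGG CTA CCC TAA CAT CGT GTA CCA GTA GGT TTG TTA GCC CAT GAC TTC GGT CTT — no ATG→stop ORF.
Frame -2: GGC TAC CCT AAC ATC GTG TAC CAG TAG GTT TGT TAG CCC ATG ACT TCG GTC TTC — no ATG→stop ORF.
Frame -3: GCT ACC CTA ACA TCG TGT ACC AGT AGG TTT GTT AGC CCA TGA CTT CGG TCT — no ATG→stop ORF.
Longest: frame +2, positions 41–52, 12 nt = 4 codons = 3 aa. → 3 amino acids.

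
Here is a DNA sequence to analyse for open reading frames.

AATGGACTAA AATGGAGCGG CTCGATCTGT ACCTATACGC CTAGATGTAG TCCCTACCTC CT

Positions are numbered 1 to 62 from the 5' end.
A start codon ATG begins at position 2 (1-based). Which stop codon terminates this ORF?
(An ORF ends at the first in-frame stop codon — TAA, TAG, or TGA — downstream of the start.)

Codons from position 2: ATG (2–4), GAC (5–7), TAA (8–10).
The first in-frame stop codon is TAA.

TAA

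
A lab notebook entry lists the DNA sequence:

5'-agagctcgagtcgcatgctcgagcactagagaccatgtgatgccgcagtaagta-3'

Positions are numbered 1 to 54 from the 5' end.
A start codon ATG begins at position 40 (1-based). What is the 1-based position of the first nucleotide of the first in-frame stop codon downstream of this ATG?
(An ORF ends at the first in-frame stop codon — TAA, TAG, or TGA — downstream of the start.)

Codons from position 40: ATG (40–42), CCG (43–45), CAG (46–48), TAA (49–51).
TAA is a stop codon; it begins at position 49.

49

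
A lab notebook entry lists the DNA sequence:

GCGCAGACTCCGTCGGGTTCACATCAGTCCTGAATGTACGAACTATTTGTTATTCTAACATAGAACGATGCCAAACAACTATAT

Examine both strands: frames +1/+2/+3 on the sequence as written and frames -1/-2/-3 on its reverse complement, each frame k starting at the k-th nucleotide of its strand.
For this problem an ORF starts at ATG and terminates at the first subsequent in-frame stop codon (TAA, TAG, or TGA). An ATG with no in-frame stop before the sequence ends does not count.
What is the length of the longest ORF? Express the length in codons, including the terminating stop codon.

Reverse complement (5'→3'): ATATAGTTGTTTGGCATCGTTCTATGTTAGAATAACAAATAGTTCGTACATTCAGGACTGATGTGAACCCGACGGAGTCTGCGC
Frame +1: GCG CAG ACT CCG TCG GGT TCA CAT CAG TCC TGA ATG TAC GAA CTA TTT GTT ATT CTA ACA TAG AAC GAT GCC AAA CAA CTA TAT — ATG at 34, stop TAG at 61 → 30 nt.
Frame +2: CGC AGA CTC CGT CGG GTT CAC ATC AGT CCT GAA TGT ACG AAC TAT TTG TTA TTC TAA CAT AGA ACG ATG CCA AAC AAC TAT — no ATG→stop ORF.
Frame +3: GCA GAC TCC GTC GGG TTC ACA TCA GTC CTG AAT GTA CGA ACT ATT TGT TAT TCT AAC ATA GAA CGA TGC CAA ACA ACT ATA — no ATG→stop ORF.
Frame -1: ATA TAG TTG TTT GGC ATC GTT CTA TGT TAG AAT AAC AAA TAG TTC GTA CAT TCA GGA CTG ATG TGA ACC CGA CGG AGT CTG CGC — ATG at 61, stop TGA at 64 → 6 nt.
Frame -2: TAT AGT TGT TTG GCA TCG TTC TAT GTT AGA ATA ACA AAT AGT TCG TAC ATT CAG GAC TGA TGT GAA CCC GAC GGA GTC TGC — no ATG→stop ORF.
Frame -3: ATA GTT GTT TGG CAT CGT TCT ATG TTA GAA TAA CAA ATA GTT CGT ACA TTC AGG ACT GAT GTG AAC CCG ACG GAG TCT GCG — ATG at 24, stop TAA at 33 → 12 nt.
Longest: frame +1, positions 34–63, 30 nt = 10 codons = 9 aa. → 10 codons.

10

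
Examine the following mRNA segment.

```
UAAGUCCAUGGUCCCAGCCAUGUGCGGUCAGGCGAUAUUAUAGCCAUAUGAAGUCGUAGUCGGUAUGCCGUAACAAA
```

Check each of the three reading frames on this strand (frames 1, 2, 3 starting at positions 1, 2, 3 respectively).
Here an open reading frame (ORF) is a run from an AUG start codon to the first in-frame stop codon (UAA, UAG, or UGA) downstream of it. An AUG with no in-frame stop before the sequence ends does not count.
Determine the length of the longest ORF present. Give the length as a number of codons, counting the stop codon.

Frame 1: UAA GUC CAU GGU CCC AGC CAU GUG CGG UCA GGC GAU AUU AUA GCC AUA UGA AGU CGU AGU CGG UAU GCC GUA ACA — no AUG→stop ORF.
Frame 2: AAG UCC AUG GUC CCA GCC AUG UGC GGU CAG GCG AUA UUA UAG CCA UAU GAA GUC GUA GUC GGU AUG CCG UAA CAA — AUG at 8, stop UAG at 41 → 36 nt; AUG at 20, stop UAG at 41 → 24 nt; AUG at 65, stop UAA at 71 → 9 nt.
Frame 3: AGU CCA UGG UCC CAG CCA UGU GCG GUC AGG CGA UAU UAU AGC CAU AUG AAG UCG UAG UCG GUA UGC CGU AAC AAA — AUG at 48, stop UAG at 57 → 12 nt.
Longest: frame 2, positions 8–43, 36 nt = 12 codons = 11 aa. → 12 codons.

12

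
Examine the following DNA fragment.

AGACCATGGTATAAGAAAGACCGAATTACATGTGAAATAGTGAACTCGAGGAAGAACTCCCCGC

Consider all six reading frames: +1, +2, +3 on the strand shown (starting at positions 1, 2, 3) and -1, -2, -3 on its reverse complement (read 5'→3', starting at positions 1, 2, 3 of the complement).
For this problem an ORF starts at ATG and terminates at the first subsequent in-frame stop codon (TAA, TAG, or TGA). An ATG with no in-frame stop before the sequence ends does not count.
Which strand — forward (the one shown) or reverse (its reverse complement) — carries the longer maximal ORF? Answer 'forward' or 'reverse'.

Reverse complement (5'→3'): GCGGGGAGTTCTTCCTCGAGTTCACTATTTCACATGTAATTCGGTCTTTCTTATACCATGGTCT
Frame +1: AGA CCA TGG TAT AAG AAA GAC CGA ATT ACA TGT GAA ATA GTG AAC TCG AGG AAG AAC TCC CCG — no ATG→stop ORF.
Frame +2: GAC CAT GGT ATA AGA AAG ACC GAA TTA CAT GTG AAA TAG TGA ACT CGA GGA AGA ACT CCC CGC — no ATG→stop ORF.
Frame +3: ACC ATG GTA TAA GAA AGA CCG AAT TAC ATG TGA AAT AGT GAA CTC GAG GAA GAA CTC CCC — ATG at 6, stop TAA at 12 → 9 nt; ATG at 30, stop TGA at 33 → 6 nt.
Frame -1: GCG GGG AGT TCT TCC TCG AGT TCA CTA TTT CAC ATG TAA TTC GGT CTT TCT TAT ACC ATG GTC — ATG at 34, stop TAA at 37 → 6 nt.
Frame -2: CGG GGA GTT CTT CCT CGA GTT CAC TAT TTC ACA TGT AAT TCG GTC TTT CTT ATA CCA TGG TCT — no ATG→stop ORF.
Frame -3: GGG GAG TTC TTC CTC GAG TTC ACT ATT TCA CAT GTA ATT CGG TCT TTC TTA TAC CAT GGT — no ATG→stop ORF.
Forward-strand max 9 nt; reverse-strand max 6 nt. The forward strand has the longer ORF.

forward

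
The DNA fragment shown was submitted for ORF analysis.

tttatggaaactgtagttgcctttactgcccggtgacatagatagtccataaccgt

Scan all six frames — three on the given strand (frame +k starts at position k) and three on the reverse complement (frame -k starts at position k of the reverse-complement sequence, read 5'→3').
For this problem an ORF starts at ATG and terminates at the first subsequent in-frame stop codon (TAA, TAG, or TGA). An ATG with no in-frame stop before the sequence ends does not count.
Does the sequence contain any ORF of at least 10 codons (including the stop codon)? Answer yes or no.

yes

Reverse complement (5'→3'): ACGGTTATGGACTATCTATGTCACCGGGCAGTAAAGGCAACTACAGTTTCCATAAA
Frame +1: TTT ATG GAA ACT GTA GTT GCC TTT ACT GCC CGG TGA CAT AGA TAG TCC ATA ACC — ATG at 4, stop TGA at 34 → 33 nt.
Frame +2: TTA TGG AAA CTG TAG TTG CCT TTA CTG CCC GGT GAC ATA GAT AGT CCA TAA CCG — no ATG→stop ORF.
Frame +3: TAT GGA AAC TGT AGT TGC CTT TAC TGC CCG GTG ACA TAG ATA GTC CAT AAC CGT — no ATG→stop ORF.
Frame -1: ACG GTT ATG GAC TAT CTA TGT CAC CGG GCA GTA AAG GCA ACT ACA GTT TCC ATA — no ATG→stop ORF.
Frame -2: CGG TTA TGG ACT ATC TAT GTC ACC GGG CAG TAA AGG CAA CTA CAG TTT CCA TAA — no ATG→stop ORF.
Frame -3: GGT TAT GGA CTA TCT ATG TCA CCG GGC AGT AAA GGC AAC TAC AGT TTC CAT AAA — no ATG→stop ORF.
Frame +1 has an ORF of 11 codons (positions 4–36) ≥ 10, so yes.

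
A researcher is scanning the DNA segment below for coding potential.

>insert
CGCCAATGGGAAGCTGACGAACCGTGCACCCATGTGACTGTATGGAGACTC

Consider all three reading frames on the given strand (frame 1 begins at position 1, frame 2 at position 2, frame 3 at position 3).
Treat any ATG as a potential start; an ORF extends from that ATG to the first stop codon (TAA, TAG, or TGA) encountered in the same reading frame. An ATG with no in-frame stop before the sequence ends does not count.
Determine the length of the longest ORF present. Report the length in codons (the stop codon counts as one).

Frame 1: CGC CAA TGG GAA GCT GAC GAA CCG TGC ACC CAT GTG ACT GTA TGG AGA CTC — no ATG→stop ORF.
Frame 2: GCC AAT GGG AAG CTG ACG AAC CGT GCA CCC ATG TGA CTG TAT GGA GAC — ATG at 32, stop TGA at 35 → 6 nt.
Frame 3: CCA ATG GGA AGC TGA CGA ACC GTG CAC CCA TGT GAC TGT ATG GAG ACT — ATG at 6, stop TGA at 15 → 12 nt.
Longest: frame 3, positions 6–17, 12 nt = 4 codons = 3 aa. → 4 codons.

4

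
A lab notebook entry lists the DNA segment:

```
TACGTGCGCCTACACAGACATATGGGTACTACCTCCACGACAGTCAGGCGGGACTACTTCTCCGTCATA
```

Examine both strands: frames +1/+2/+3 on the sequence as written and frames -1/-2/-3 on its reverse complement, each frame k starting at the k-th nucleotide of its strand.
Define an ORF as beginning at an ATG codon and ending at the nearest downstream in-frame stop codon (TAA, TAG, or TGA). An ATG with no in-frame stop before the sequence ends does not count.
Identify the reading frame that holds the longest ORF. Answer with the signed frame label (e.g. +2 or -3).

-2

Reverse complement (5'→3'): TATGACGGAGAAGTAGTCCCGCCTGACTGTCGTGGAGGTAGTACCCATATGTCTGTGTAGGCGCACGTA
Frame +1: TAC GTG CGC CTA CAC AGA CAT ATG GGT ACT ACC TCC ACG ACA GTC AGG CGG GAC TAC TTC TCC GTC ATA — no ATG→stop ORF.
Frame +2: ACG TGC GCC TAC ACA GAC ATA TGG GTA CTA CCT CCA CGA CAG TCA GGC GGG ACT ACT TCT CCG TCA — no ATG→stop ORF.
Frame +3: CGT GCG CCT ACA CAG ACA TAT GGG TAC TAC CTC CAC GAC AGT CAG GCG GGA CTA CTT CTC CGT CAT — no ATG→stop ORF.
Frame -1: TAT GAC GGA GAA GTA GTC CCG CCT GAC TGT CGT GGA GGT AGT ACC CAT ATG TCT GTG TAG GCG CAC GTA — ATG at 49, stop TAG at 58 → 12 nt.
Frame -2: ATG ACG GAG AAG TAG TCC CGC CTG ACT GTC GTG GAG GTA GTA CCC ATA TGT CTG TGT AGG CGC ACG — ATG at 2, stop TAG at 14 → 15 nt.
Frame -3: TGA CGG AGA AGT AGT CCC GCC TGA CTG TCG TGG AGG TAG TAC CCA TAT GTC TGT GTA GGC GCA CGT — no ATG→stop ORF.
Longest ORF is 15 nt in frame -2 (positions 2–16).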